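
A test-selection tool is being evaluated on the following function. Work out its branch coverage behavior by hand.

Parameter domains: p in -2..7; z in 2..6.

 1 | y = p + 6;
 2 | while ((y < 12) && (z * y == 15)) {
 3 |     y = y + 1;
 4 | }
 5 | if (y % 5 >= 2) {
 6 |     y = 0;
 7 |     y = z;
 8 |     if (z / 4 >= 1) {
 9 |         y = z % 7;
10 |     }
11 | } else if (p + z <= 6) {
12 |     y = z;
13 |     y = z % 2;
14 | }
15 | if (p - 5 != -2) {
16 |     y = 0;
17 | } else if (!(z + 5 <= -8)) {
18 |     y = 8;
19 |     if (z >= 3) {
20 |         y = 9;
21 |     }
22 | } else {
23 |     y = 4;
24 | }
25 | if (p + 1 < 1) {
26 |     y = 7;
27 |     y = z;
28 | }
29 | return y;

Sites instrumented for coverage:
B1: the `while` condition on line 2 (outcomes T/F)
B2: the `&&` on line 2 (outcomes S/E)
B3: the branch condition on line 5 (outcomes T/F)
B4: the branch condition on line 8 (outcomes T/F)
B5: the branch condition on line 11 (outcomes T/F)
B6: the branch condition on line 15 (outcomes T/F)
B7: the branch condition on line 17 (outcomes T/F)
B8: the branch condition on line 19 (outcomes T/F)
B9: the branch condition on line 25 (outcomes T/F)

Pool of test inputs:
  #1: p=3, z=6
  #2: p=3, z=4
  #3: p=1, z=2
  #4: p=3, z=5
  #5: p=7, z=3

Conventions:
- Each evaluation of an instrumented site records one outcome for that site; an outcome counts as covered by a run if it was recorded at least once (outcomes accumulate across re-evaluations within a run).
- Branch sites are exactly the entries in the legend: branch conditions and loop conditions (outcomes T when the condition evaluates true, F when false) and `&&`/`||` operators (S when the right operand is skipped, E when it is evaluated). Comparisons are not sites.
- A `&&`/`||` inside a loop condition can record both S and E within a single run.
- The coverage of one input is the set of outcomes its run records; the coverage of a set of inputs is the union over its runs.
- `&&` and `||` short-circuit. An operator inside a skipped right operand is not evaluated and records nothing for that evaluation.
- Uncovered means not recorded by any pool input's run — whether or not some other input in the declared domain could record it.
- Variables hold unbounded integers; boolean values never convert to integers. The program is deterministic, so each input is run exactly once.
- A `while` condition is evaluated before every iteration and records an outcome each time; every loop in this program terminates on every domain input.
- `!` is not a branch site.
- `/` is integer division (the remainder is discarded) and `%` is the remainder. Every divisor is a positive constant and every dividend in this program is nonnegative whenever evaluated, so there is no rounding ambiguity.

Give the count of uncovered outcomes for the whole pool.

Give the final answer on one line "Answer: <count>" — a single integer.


#1 (p=3, z=6) -> covered: B1=F, B2=E, B3=T, B4=T, B6=F, B7=T, B8=T, B9=F
#2 (p=3, z=4) -> covered: B1=F, B2=E, B3=T, B4=T, B6=F, B7=T, B8=T, B9=F
#3 (p=1, z=2) -> covered: B1=F, B2=E, B3=T, B4=F, B6=T, B9=F
#4 (p=3, z=5) -> covered: B1=F, B2=E, B3=T, B4=T, B6=F, B7=T, B8=T, B9=F
#5 (p=7, z=3) -> covered: B1=F, B2=S, B3=T, B4=F, B6=T, B9=F
union over the pool: B1=F, B2=S, B2=E, B3=T, B4=T, B4=F, B6=T, B6=F, B7=T, B8=T, B9=F
uncovered (7 of 18): B1=T, B3=F, B5=T, B5=F, B7=F, B8=F, B9=T
Answer: 7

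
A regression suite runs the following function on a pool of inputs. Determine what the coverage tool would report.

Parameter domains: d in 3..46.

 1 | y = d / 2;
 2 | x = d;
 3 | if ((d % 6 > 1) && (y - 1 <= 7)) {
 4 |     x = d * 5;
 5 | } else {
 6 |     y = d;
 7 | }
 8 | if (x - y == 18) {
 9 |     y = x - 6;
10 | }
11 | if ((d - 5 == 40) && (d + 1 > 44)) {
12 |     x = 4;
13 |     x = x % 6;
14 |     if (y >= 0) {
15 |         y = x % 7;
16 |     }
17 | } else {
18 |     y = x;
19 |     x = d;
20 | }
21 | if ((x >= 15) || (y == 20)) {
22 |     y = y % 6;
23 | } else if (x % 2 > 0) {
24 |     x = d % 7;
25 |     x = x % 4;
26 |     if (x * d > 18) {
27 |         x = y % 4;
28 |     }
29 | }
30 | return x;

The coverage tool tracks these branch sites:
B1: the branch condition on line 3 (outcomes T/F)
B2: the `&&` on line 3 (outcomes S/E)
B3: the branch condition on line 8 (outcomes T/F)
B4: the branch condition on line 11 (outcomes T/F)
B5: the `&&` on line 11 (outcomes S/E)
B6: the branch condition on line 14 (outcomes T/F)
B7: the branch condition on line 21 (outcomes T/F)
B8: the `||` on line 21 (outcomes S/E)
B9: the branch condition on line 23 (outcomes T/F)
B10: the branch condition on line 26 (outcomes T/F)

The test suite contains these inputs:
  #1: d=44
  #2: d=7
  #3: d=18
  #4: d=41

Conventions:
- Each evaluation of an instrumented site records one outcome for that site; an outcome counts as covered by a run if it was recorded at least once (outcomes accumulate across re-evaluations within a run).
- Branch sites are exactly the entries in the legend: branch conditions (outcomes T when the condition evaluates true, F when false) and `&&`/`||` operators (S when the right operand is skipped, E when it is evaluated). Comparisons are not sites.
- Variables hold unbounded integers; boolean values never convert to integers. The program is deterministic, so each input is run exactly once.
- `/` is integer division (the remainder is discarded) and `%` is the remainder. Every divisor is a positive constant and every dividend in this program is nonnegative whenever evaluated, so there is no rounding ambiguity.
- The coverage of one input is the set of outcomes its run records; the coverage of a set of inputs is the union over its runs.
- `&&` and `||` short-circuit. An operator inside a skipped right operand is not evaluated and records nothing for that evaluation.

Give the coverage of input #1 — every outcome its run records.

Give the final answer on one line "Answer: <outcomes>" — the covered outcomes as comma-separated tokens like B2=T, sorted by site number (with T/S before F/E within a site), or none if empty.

Event log for input #1 (d=44):
  B2->E, B1->F, B3->F, B5->S, B4->F, B8->S, B7->T
deduplicating events, the covered set is: B1=F, B2=E, B3=F, B4=F, B5=S, B7=T, B8=S

Answer: B1=F, B2=E, B3=F, B4=F, B5=S, B7=T, B8=S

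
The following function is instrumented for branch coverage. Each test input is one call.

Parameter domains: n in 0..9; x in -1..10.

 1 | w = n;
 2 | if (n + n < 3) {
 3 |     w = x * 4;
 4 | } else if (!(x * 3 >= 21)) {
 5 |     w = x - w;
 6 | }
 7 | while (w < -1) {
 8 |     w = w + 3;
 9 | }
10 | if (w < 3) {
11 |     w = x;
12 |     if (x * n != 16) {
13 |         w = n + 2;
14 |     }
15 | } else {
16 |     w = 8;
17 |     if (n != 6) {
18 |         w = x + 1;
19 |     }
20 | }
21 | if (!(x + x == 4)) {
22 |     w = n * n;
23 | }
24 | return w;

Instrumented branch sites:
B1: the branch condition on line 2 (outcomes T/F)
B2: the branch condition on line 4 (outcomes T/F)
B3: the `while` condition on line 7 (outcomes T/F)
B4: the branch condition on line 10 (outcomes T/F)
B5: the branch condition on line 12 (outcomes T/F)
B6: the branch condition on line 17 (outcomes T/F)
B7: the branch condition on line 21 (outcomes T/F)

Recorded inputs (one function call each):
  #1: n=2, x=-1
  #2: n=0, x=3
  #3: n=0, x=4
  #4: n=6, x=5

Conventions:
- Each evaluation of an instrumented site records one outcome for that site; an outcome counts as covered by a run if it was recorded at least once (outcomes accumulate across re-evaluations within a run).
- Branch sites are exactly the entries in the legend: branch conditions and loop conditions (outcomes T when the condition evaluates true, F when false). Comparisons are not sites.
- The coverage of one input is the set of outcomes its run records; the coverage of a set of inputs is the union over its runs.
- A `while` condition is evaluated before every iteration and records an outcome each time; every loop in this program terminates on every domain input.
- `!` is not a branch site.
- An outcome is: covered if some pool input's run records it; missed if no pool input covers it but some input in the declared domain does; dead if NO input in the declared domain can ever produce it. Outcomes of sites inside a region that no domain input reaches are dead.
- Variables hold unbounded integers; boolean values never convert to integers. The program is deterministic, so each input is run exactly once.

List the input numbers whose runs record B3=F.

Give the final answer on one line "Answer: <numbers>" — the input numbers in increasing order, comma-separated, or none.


input #1 (n=2, x=-1): covers B3=F
input #2 (n=0, x=3): covers B3=F
input #3 (n=0, x=4): covers B3=F
input #4 (n=6, x=5): covers B3=F
Answer: 1, 2, 3, 4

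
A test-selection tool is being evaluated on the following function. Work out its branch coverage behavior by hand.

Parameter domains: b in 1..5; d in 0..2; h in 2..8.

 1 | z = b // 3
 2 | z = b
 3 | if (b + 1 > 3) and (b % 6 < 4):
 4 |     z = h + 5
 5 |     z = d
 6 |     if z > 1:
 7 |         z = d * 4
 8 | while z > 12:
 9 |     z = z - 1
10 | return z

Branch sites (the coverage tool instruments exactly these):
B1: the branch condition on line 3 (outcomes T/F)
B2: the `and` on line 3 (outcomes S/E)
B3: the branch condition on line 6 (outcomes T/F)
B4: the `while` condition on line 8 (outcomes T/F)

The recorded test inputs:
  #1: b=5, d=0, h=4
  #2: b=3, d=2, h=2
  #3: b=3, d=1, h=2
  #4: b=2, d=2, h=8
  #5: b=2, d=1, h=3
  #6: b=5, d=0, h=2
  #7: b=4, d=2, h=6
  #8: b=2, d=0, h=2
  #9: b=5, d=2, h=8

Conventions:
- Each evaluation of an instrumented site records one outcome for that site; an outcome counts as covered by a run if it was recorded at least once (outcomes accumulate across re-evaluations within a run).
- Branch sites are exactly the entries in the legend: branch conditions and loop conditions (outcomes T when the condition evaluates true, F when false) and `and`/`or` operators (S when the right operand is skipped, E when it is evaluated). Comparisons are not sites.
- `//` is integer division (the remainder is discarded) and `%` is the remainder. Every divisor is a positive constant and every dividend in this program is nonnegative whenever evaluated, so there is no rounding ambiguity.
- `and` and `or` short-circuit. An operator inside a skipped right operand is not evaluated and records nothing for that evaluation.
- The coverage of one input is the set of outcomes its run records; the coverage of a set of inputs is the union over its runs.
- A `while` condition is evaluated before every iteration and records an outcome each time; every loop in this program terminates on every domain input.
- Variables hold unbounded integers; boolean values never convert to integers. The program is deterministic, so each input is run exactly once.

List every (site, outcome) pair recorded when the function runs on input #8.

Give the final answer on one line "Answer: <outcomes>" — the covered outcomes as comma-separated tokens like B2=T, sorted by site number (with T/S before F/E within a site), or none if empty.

Tracing the run of input #8 (b=2, d=0, h=2):
  B2->S, B1->F, B4->F
distinct outcomes covered: B1=F, B2=S, B4=F

Answer: B1=F, B2=S, B4=F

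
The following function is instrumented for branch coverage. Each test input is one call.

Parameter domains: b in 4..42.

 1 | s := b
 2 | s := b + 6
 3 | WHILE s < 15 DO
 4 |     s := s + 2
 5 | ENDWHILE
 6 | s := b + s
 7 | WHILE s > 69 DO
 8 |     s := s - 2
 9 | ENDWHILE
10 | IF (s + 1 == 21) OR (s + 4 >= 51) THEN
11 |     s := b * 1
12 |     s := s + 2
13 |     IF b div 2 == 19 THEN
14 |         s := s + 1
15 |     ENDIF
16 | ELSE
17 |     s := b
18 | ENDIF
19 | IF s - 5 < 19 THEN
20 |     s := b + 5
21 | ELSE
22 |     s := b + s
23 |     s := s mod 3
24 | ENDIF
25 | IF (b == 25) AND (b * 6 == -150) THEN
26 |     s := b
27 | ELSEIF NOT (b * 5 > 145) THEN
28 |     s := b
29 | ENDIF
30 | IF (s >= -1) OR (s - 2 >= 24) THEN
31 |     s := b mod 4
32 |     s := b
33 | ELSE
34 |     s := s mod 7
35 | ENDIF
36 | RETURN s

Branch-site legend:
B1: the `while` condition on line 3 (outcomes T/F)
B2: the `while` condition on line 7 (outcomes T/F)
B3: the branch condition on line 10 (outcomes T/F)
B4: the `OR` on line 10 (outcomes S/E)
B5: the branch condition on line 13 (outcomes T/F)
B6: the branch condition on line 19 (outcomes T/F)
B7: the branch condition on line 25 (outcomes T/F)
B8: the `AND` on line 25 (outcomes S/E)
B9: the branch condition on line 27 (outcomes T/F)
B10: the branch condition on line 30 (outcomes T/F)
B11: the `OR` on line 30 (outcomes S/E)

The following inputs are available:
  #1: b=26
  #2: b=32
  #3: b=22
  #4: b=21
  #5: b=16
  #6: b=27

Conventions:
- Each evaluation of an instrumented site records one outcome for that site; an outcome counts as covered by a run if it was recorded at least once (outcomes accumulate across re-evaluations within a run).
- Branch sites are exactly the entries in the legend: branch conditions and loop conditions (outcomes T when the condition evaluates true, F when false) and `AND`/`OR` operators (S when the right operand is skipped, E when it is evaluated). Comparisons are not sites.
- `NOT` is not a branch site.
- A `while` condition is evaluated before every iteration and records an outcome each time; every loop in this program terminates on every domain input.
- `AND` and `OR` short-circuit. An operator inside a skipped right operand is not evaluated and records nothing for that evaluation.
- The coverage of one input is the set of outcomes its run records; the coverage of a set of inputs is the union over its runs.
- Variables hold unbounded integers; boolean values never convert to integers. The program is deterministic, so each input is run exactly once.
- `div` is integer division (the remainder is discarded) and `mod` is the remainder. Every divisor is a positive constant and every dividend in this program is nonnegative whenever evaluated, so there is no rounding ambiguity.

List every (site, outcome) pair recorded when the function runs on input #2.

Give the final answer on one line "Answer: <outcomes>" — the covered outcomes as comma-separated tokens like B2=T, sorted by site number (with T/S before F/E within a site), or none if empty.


Tracing the run of input #2 (b=32):
  B1->F, B2->T, B2->F, B4->E, B3->T, B5->F, B6->F, B8->S, B7->F, B9->F
  B11->S, B10->T
as a set, this run covers: B1=F, B2=T, B2=F, B3=T, B4=E, B5=F, B6=F, B7=F, B8=S, B9=F, B10=T, B11=S
Answer: B1=F, B2=T, B2=F, B3=T, B4=E, B5=F, B6=F, B7=F, B8=S, B9=F, B10=T, B11=S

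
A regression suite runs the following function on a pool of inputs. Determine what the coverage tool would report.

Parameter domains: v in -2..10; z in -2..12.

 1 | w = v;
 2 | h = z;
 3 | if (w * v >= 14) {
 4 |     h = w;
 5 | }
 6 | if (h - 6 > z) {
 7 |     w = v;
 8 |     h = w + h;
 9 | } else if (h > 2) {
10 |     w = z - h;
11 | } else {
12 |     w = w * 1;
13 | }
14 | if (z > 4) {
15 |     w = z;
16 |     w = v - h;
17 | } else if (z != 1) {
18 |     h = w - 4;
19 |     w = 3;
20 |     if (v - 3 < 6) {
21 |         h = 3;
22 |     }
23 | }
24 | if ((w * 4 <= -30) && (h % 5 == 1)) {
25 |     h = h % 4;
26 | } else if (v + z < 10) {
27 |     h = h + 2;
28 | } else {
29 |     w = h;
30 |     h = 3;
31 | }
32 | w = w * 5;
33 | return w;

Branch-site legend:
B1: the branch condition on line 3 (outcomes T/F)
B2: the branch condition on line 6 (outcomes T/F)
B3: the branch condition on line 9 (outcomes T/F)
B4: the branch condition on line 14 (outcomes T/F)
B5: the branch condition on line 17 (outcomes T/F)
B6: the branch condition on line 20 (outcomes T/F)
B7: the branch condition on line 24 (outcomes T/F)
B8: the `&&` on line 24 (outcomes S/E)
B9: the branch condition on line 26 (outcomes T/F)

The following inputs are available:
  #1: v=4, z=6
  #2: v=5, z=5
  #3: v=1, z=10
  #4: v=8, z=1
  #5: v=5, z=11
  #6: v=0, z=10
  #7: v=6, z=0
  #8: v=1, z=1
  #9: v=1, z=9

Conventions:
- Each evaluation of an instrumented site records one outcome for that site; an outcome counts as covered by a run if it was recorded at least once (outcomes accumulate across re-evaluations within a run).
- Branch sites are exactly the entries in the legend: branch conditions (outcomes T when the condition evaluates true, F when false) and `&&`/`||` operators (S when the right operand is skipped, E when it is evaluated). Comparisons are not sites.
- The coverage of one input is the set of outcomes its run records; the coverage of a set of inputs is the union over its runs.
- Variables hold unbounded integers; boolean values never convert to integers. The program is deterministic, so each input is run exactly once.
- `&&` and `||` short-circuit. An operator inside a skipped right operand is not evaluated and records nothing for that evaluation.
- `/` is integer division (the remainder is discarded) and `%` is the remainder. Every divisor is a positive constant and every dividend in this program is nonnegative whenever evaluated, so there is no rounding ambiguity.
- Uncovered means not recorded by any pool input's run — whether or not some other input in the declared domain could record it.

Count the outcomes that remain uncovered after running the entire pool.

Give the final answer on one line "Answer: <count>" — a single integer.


#1 (v=4, z=6) -> B1->T, B2->F, B3->T, B4->T, B8->S, B7->F, B9->F; covered: B1=T, B2=F, B3=T, B4=T, B7=F, B8=S, B9=F
#2 (v=5, z=5) -> B1->T, B2->F, B3->T, B4->T, B8->S, B7->F, B9->F; covered: B1=T, B2=F, B3=T, B4=T, B7=F, B8=S, B9=F
#3 (v=1, z=10) -> B1->F, B2->F, B3->T, B4->T, B8->E, B7->F, B9->F; covered: B1=F, B2=F, B3=T, B4=T, B7=F, B8=E, B9=F
#4 (v=8, z=1) -> B1->T, B2->T, B4->F, B5->F, B8->S, B7->F, B9->T; covered: B1=T, B2=T, B4=F, B5=F, B7=F, B8=S, B9=T
#5 (v=5, z=11) -> B1->T, B2->F, B3->T, B4->T, B8->S, B7->F, B9->F; covered: B1=T, B2=F, B3=T, B4=T, B7=F, B8=S, B9=F
#6 (v=0, z=10) -> B1->F, B2->F, B3->T, B4->T, B8->E, B7->F, B9->F; covered: B1=F, B2=F, B3=T, B4=T, B7=F, B8=E, B9=F
#7 (v=6, z=0) -> B1->T, B2->F, B3->T, B4->F, B5->T, B6->T, B8->S, B7->F, B9->T; covered: B1=T, B2=F, B3=T, B4=F, B5=T, B6=T, B7=F, B8=S, B9=T
#8 (v=1, z=1) -> B1->F, B2->F, B3->F, B4->F, B5->F, B8->S, B7->F, B9->T; covered: B1=F, B2=F, B3=F, B4=F, B5=F, B7=F, B8=S, B9=T
#9 (v=1, z=9) -> B1->F, B2->F, B3->T, B4->T, B8->E, B7->F, B9->F; covered: B1=F, B2=F, B3=T, B4=T, B7=F, B8=E, B9=F
union over the pool: B1=T, B1=F, B2=T, B2=F, B3=T, B3=F, B4=T, B4=F, B5=T, B5=F, B6=T, B7=F, B8=S, B8=E, B9=T, B9=F
uncovered (2 of 18): B6=F, B7=T
Answer: 2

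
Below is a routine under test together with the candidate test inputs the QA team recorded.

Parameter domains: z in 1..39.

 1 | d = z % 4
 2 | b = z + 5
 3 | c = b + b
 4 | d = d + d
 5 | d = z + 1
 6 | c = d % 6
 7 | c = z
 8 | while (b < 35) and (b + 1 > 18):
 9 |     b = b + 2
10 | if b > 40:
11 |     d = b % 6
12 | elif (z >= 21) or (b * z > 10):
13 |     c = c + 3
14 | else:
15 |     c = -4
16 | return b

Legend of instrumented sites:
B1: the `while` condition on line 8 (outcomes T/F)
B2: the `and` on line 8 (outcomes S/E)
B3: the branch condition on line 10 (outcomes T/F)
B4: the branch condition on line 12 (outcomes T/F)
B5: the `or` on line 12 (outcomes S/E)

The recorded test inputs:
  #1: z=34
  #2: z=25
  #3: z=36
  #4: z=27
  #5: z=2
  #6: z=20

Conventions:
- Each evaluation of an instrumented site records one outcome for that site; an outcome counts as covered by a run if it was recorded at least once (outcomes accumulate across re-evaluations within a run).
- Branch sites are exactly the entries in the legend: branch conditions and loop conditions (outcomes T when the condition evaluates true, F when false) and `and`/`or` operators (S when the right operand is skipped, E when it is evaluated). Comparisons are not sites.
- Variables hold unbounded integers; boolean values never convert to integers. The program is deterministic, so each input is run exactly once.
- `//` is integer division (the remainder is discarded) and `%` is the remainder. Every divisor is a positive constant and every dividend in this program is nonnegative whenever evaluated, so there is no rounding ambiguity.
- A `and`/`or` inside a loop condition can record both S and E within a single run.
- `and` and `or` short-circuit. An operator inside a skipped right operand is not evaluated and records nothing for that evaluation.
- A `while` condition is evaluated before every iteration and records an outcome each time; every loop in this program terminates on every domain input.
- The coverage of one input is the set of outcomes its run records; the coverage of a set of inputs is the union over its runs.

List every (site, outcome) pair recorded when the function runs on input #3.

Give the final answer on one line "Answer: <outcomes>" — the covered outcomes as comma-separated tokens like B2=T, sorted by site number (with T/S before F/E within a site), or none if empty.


Running input #3 (z=36), event by event:
  B2->S, B1->F, B3->T
collecting distinct outcomes: B1=F, B2=S, B3=T
Answer: B1=F, B2=S, B3=T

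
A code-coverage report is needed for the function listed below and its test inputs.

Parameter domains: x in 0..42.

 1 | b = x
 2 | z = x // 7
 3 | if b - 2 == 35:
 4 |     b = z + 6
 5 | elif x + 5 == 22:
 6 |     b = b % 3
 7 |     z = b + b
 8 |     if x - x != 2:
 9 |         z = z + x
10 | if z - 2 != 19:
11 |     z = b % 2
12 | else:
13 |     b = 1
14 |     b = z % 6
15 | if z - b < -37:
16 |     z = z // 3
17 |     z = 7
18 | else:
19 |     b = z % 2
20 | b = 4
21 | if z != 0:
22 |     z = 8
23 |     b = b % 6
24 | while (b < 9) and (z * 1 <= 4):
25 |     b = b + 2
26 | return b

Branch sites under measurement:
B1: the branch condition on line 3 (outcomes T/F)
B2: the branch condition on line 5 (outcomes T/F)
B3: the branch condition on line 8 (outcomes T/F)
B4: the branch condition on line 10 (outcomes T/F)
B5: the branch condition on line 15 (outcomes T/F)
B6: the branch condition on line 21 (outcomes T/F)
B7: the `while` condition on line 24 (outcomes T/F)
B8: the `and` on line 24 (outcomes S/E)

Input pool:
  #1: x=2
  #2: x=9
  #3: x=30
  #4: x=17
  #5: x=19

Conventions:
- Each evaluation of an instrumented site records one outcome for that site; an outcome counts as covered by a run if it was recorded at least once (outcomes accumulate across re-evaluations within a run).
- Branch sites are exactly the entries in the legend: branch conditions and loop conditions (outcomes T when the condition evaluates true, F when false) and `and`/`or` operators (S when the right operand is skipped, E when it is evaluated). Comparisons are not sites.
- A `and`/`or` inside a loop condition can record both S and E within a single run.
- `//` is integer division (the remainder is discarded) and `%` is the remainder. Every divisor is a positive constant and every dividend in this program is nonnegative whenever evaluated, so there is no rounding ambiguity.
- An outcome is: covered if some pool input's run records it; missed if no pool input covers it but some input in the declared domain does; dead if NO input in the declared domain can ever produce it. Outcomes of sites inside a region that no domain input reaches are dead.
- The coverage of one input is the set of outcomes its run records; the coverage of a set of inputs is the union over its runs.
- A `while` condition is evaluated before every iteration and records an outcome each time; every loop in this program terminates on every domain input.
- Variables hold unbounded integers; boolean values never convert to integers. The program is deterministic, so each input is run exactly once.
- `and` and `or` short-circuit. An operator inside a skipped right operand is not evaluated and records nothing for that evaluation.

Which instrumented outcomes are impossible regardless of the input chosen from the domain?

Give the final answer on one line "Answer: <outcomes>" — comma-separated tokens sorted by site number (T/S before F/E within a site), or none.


exhaustive pass over the 43-input domain:
  B3=F: no domain input ever produces it -> dead
  reachable outcomes have witnesses, e.g. B1=T (e.g. x=37), B1=F (e.g. x=0), B2=T (e.g. x=17), B2=F (e.g. x=0)
Answer: B3=F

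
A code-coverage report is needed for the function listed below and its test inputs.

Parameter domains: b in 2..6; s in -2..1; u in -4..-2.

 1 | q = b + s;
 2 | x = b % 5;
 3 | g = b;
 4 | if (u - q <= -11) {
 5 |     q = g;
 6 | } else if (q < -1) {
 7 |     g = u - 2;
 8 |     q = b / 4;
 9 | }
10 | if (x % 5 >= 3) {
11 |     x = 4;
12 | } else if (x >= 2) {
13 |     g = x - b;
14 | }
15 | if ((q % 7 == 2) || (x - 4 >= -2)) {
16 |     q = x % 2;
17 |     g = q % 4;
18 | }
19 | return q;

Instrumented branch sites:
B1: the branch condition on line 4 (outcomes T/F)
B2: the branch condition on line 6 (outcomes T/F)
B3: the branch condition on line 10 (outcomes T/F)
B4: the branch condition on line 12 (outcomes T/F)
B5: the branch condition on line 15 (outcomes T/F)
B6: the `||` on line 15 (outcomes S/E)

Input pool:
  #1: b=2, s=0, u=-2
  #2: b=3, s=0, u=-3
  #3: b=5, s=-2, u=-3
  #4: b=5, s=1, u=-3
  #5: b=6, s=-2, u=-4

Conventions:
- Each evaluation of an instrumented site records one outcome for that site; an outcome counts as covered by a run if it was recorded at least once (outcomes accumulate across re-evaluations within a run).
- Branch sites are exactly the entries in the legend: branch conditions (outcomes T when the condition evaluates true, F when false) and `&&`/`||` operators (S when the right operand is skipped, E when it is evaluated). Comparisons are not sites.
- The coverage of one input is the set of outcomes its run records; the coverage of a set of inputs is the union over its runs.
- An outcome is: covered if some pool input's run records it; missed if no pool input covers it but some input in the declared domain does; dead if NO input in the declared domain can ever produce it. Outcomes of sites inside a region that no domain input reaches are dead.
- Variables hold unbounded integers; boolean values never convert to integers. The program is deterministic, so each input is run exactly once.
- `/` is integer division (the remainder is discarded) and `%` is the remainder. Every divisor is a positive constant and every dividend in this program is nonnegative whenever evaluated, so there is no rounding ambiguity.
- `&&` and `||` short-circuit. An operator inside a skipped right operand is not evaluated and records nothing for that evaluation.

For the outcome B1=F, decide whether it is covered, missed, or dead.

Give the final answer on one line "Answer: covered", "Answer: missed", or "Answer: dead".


B1=F is recorded by pool input(s) 1, 2, 3, 4, 5 -> covered
Answer: covered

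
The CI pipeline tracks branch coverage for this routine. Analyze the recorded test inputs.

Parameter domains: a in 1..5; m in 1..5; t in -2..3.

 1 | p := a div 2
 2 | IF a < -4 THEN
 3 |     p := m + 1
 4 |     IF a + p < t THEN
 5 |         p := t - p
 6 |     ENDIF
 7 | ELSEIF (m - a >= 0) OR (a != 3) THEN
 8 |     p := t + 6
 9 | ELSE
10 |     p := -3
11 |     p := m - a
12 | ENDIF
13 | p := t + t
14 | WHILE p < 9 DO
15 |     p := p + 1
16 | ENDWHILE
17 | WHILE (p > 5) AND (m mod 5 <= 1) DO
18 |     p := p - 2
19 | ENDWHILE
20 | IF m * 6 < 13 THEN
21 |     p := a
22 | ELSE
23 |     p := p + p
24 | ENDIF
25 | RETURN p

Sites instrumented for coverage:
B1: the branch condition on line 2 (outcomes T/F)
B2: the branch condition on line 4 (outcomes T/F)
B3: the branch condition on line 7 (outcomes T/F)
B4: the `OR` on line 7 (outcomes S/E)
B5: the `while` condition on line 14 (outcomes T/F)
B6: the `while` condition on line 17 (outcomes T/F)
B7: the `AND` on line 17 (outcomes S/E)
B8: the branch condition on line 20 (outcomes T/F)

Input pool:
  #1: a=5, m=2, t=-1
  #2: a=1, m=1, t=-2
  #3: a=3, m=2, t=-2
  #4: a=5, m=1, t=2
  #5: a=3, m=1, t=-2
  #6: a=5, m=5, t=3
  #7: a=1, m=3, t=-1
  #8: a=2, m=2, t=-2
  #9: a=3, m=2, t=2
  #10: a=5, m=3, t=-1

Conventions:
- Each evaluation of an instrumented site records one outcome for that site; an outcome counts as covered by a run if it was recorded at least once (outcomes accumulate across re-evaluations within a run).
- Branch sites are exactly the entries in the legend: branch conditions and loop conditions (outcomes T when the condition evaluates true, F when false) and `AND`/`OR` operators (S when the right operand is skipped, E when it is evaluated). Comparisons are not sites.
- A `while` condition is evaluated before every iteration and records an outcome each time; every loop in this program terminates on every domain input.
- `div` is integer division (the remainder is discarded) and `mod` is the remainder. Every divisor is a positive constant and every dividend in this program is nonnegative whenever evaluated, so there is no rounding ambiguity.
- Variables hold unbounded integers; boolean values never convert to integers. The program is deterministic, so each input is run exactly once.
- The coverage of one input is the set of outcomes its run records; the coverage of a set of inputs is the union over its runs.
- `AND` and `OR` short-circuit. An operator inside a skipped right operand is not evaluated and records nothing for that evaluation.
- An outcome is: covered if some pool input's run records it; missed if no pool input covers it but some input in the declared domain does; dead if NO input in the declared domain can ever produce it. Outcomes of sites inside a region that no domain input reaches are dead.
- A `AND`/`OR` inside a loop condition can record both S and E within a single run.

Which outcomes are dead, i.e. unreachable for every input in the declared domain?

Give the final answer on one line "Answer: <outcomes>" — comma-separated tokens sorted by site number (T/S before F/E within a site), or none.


sweeping the full domain (150 inputs) for each outcome:
  B1=T: unreachable across the whole domain -> dead
  B2=T: unreachable across the whole domain -> dead
  B2=F: unreachable across the whole domain -> dead
  reachable outcomes have witnesses, e.g. B1=F (e.g. a=1, m=1, t=-2), B3=T (e.g. a=1, m=1, t=-2), B3=F (e.g. a=3, m=1, t=-2), B4=S (e.g. a=1, m=1, t=-2)
Answer: B1=T, B2=T, B2=F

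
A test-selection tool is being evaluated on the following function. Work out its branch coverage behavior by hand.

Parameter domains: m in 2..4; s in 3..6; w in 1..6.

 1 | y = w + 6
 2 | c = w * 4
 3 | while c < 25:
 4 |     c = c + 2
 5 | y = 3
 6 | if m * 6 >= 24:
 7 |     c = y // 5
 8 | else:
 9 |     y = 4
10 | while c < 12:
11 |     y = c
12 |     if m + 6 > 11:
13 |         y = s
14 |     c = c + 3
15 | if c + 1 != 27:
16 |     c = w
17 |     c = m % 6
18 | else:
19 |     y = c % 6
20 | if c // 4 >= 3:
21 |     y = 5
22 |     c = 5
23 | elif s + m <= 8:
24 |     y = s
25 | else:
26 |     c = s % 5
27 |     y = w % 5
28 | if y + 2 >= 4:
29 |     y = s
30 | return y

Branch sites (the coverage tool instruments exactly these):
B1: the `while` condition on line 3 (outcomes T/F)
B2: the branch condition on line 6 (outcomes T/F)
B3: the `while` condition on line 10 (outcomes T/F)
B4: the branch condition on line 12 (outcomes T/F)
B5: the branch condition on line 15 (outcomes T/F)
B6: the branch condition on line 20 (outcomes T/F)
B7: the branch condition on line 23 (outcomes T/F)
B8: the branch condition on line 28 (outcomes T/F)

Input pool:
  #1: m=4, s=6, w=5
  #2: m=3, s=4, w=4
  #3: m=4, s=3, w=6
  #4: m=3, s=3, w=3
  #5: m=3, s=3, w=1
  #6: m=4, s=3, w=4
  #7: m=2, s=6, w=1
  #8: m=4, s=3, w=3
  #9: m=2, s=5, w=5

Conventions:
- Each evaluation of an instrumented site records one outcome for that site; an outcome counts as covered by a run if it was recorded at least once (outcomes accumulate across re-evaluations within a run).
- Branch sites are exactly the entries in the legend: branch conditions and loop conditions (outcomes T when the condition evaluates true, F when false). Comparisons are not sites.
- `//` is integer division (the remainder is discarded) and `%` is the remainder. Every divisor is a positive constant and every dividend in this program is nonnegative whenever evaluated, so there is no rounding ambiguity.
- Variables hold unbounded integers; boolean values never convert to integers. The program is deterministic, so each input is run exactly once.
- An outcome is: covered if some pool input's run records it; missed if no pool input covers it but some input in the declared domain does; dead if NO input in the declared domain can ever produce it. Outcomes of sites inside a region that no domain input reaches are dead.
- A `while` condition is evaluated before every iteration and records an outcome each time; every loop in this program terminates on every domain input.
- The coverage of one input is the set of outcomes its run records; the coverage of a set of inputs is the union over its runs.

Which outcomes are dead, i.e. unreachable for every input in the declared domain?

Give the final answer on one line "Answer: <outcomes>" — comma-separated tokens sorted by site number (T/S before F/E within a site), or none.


checking every outcome against all 72 domain inputs:
  B4=T: never recorded by any domain input -> dead
  reachable outcomes have witnesses, e.g. B1=T (e.g. m=2, s=3, w=1), B1=F (e.g. m=2, s=3, w=1), B2=T (e.g. m=4, s=3, w=1), B2=F (e.g. m=2, s=3, w=1)
Answer: B4=T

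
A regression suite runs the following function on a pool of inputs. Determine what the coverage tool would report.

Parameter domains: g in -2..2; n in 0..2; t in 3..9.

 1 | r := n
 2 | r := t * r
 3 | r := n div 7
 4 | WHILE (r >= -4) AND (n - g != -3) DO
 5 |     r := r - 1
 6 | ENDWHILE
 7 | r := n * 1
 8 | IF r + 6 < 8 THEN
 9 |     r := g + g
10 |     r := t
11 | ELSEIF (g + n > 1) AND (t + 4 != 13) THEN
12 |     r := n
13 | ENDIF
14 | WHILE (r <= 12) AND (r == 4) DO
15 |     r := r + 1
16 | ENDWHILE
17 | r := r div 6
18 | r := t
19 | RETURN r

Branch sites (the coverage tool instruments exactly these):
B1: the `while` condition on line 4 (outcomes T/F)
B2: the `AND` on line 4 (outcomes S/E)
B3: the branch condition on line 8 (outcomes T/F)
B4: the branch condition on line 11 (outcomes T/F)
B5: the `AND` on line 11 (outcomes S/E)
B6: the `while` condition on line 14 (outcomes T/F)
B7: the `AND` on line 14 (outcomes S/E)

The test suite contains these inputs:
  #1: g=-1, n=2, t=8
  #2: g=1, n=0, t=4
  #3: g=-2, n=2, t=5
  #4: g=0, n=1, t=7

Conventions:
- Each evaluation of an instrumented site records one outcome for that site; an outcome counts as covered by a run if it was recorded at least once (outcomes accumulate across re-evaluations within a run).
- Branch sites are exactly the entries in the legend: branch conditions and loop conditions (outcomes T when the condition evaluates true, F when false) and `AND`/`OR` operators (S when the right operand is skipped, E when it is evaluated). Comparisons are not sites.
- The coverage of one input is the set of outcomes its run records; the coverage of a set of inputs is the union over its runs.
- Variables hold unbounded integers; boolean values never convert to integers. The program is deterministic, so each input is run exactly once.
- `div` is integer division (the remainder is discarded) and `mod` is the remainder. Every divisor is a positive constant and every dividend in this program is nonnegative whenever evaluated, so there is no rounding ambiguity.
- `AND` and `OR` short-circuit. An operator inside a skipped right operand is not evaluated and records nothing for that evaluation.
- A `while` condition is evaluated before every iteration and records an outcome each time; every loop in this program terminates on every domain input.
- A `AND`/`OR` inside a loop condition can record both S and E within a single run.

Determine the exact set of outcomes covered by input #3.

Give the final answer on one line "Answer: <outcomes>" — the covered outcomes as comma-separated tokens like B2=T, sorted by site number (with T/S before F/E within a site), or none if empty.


Tracing the run of input #3 (g=-2, n=2, t=5):
  B2->E, B1->T, B2->E, B1->T, B2->E, B1->T, B2->E, B1->T, B2->E, B1->T
  B2->S, B1->F, B3->F, B5->S, B4->F, B7->E, B6->F
as a set, this run covers: B1=T, B1=F, B2=S, B2=E, B3=F, B4=F, B5=S, B6=F, B7=E
Answer: B1=T, B1=F, B2=S, B2=E, B3=F, B4=F, B5=S, B6=F, B7=E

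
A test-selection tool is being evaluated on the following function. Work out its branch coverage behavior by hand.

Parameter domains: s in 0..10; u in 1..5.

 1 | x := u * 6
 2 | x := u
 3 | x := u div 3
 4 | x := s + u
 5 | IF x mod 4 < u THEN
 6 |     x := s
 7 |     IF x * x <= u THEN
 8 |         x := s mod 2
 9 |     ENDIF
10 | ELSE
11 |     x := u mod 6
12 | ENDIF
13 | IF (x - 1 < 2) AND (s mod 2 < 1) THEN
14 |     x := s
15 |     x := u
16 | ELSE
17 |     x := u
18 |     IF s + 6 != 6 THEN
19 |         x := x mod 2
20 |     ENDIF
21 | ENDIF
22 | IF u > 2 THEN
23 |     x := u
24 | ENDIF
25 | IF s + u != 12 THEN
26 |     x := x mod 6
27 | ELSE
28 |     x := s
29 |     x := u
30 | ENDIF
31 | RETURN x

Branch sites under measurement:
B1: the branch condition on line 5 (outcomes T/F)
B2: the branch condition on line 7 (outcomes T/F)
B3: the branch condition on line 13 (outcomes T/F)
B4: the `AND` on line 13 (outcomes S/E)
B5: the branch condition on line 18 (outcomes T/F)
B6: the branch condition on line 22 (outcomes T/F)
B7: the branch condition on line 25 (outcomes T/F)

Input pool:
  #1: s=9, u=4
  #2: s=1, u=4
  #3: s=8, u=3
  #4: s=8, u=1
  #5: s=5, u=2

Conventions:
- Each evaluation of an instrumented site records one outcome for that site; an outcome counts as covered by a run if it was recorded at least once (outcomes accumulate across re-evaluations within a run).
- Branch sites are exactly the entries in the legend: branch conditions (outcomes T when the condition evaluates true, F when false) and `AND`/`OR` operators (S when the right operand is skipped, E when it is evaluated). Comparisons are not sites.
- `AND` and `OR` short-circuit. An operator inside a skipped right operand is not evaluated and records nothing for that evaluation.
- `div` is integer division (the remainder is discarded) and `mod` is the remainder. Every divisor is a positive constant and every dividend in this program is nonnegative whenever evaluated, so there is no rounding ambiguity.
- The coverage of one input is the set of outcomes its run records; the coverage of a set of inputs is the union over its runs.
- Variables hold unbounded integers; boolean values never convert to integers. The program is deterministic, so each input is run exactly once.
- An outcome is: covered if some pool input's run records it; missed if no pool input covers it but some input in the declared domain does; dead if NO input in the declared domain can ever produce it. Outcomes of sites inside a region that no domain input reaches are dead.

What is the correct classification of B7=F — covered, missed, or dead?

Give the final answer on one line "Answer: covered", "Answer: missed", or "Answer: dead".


no pool input records B7=F
but domain input (s=7, u=5) does record it -> reachable, so missed
Answer: missed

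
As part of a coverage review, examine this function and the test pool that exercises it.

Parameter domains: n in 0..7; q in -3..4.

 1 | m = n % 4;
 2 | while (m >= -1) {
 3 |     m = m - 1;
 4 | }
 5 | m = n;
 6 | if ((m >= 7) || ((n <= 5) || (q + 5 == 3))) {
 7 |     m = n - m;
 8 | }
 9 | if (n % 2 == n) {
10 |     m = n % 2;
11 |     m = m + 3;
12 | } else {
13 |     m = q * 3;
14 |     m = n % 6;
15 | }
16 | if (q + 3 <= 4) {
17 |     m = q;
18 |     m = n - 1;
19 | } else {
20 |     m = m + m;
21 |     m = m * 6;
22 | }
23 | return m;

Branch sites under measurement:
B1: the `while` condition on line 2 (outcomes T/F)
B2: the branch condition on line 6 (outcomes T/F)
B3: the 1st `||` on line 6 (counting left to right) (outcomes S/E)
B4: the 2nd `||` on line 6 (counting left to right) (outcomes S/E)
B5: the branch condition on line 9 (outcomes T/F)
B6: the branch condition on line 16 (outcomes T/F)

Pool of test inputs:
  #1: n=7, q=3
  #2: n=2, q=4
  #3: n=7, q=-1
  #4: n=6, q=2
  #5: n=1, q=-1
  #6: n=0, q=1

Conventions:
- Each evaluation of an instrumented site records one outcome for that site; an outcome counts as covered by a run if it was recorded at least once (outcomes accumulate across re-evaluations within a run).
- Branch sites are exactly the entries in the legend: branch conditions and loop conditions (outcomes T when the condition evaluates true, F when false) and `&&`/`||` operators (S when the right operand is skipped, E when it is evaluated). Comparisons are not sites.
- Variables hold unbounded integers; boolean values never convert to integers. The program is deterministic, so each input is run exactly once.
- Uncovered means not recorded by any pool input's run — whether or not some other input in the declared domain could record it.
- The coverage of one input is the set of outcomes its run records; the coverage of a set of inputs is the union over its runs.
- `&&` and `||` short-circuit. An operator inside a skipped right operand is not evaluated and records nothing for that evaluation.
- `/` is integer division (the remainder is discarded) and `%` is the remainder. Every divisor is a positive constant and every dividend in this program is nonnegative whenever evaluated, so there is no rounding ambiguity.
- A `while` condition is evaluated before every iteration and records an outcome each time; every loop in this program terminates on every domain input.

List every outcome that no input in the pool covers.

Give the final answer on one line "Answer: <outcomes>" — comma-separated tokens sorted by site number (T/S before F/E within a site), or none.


input #1, n=7, q=3: outcomes B1=T, B1=F, B2=T, B3=S, B5=F, B6=F
input #2, n=2, q=4: outcomes B1=T, B1=F, B2=T, B3=E, B4=S, B5=F, B6=F
input #3, n=7, q=-1: outcomes B1=T, B1=F, B2=T, B3=S, B5=F, B6=T
input #4, n=6, q=2: outcomes B1=T, B1=F, B2=F, B3=E, B4=E, B5=F, B6=F
input #5, n=1, q=-1: outcomes B1=T, B1=F, B2=T, B3=E, B4=S, B5=T, B6=T
input #6, n=0, q=1: outcomes B1=T, B1=F, B2=T, B3=E, B4=S, B5=T, B6=T
union over the pool: B1=T, B1=F, B2=T, B2=F, B3=S, B3=E, B4=S, B4=E, B5=T, B5=F, B6=T, B6=F
uncovered (0 of 12): none
Answer: none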